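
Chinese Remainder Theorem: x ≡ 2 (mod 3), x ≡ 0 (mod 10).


m₁ = 3, m₂ = 10, gcd = 1, so CRT applies. M = m₁·m₂ = 30
Let M₁ = M/m₁ = 10, M₂ = M/m₂ = 3
Find y₁ ≡ M₁⁻¹ (mod m₁): 10⁻¹ ≡ 1 (mod 3)
Find y₂ ≡ M₂⁻¹ (mod m₂): 3⁻¹ ≡ 7 (mod 10)
x = a₁·M₁·y₁ + a₂·M₂·y₂ = 2·10·1 + 0·3·7 = 20
Reduce mod 30: x ≡ 20
Check: 20 mod 3 = 2 ✓, 20 mod 10 = 0 ✓

x ≡ 20 (mod 30)


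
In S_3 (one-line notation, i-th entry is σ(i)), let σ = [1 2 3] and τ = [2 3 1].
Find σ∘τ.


σ∘τ: apply τ first, then σ
1 →τ 2 →σ 2
2 →τ 3 →σ 3
3 →τ 1 →σ 1

σ∘τ = [2 3 1]


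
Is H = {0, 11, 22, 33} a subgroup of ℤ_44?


Subgroup test for H = {0, 11, 22, 33} in (ℤ_44, +):
(1) 0 ∈ H? Yes
(2) Closure: for all a,b ∈ H, (a+b) mod 44 ∈ H? Yes
(3) Inverses: for all a ∈ H, -a mod 44 ∈ H? Yes

Yes, H is a subgroup of ℤ_44


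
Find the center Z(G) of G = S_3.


Z(G) = {g ∈ G | gx = xg for all x ∈ G}
S_n is non-abelian for n ≥ 3; Z(S_3) is trivial

Z(S_3) = {e}


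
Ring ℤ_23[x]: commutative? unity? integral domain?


ℤ_23 is a field (n prime), so ℤ_23[x] is a commutative integral domain with unity
Commutative: Yes
Integral domain: Yes
Has unity: Yes

ℤ_23[x]: Commutative=Yes, Unity=Yes


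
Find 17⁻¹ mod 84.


Use the extended Euclidean algorithm to write 1 = 17·s + 84·t; then s mod 84 is the inverse.
Euclidean algorithm:
  17 = 0·84 + 17
  84 = 4·17 + 16
  17 = 1·16 + 1
  16 = 16·1 + 0
gcd(17,84) = 1
Back-substitution gives: 17·(5) + 84·(-1) = 1
So 17⁻¹ ≡ 5 ≡ 5 (mod 84)
Check: 17 × 5 = 85 ≡ 1 (mod 84) ✓

17⁻¹ ≡ 5 (mod 84)


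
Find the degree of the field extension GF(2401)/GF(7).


GF(2401) = GF(7^4), so the extension degree is 4

[GF(2401)/GF(7)] = 4


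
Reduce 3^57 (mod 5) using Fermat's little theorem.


Fermat's little theorem: if p is prime and gcd(a,p)=1, then a^(p-1) ≡ 1 (mod p)
p = 5 is prime, gcd(3,5) = 1
Reduce exponent: 57 mod 4 = 1
So 3^57 ≡ 3^1 (mod 5)
3^1 mod 5 = 3

3^57 ≡ 3 (mod 5)


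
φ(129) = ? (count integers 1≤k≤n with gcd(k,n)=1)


Factor n: 129 = 3 × 43
φ(n) = n · ∏(1 - 1/p) over distinct primes p | n
φ(129) = 129 · (1 - 1/3) · (1 - 1/43) = 84

φ(129) = 84


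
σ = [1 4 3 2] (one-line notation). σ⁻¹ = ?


To find σ⁻¹, swap domain and range:
σ(1) = 1 → σ⁻¹(1) = 1
σ(2) = 4 → σ⁻¹(4) = 2
σ(3) = 3 → σ⁻¹(3) = 3
σ(4) = 2 → σ⁻¹(2) = 4

σ⁻¹ = [1 4 3 2]


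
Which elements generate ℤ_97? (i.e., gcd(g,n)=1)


g generates ℤ_n iff gcd(g,n) = 1
Prime factors of 97: 97
Generators are g ∈ {1,...,96} not divisible by any of these primes.
Generators: {1, 2, 3, 4, 5, 6, 7, 8, 9, 10, 11, 12, 13, 14, 15, 16, 17, 18, 19, 20, 21, 22, 23, 24, 25, 26, 27, 28, 29, 30, 31, 32, 33, 34, 35, 36, 37, 38, 39, 40, 41, 42, 43, 44, 45, 46, 47, 48, 49, 50, 51, 52, 53, 54, 55, 56, 57, 58, 59, 60, 61, 62, 63, 64, 65, 66, 67, 68, 69, 70, 71, 72, 73, 74, 75, 76, 77, 78, 79, 80, 81, 82, 83, 84, 85, 86, 87, 88, 89, 90, 91, 92, 93, 94, 95, 96}
Number of generators = φ(97) = 96

Generators of ℤ_97 = {1, 2, 3, 4, 5, 6, 7, 8, 9, 10, 11, 12, 13, 14, 15, 16, 17, 18, 19, 20, 21, 22, 23, 24, 25, 26, 27, 28, 29, 30, 31, 32, 33, 34, 35, 36, 37, 38, 39, 40, 41, 42, 43, 44, 45, 46, 47, 48, 49, 50, 51, 52, 53, 54, 55, 56, 57, 58, 59, 60, 61, 62, 63, 64, 65, 66, 67, 68, 69, 70, 71, 72, 73, 74, 75, 76, 77, 78, 79, 80, 81, 82, 83, 84, 85, 86, 87, 88, 89, 90, 91, 92, 93, 94, 95, 96}


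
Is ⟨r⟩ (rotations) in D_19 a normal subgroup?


H = ⟨r⟩ (rotations) in D_19
The rotation subgroup ⟨r⟩ has index 2 in D_19, so it is normal

Yes, normal subgroup


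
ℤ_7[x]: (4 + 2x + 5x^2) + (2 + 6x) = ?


Add coefficients mod 7:
x^0: 4 + 2 = 6 (mod 7)
x^1: 2 + 6 = 1 (mod 7)
x^2: 5 + 0 = 5 (mod 7)
Result: 6 + x + 5x^2

f + g = 6 + x + 5x^2


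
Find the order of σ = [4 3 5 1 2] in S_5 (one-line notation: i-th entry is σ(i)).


Cycle decomposition: (1 4) (2 3 5)
Cycle lengths: 2, 3
Order = lcm(2, 3) = 6

ord(σ) = 6


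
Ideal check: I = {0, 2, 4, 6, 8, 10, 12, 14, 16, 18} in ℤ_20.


Check ideal conditions for I = {0, 2, 4, 6, 8, 10, 12, 14, 16, 18} in ℤ_20:
(1) I is an additive subgroup? Yes
(2) For r ∈ ℤ_20 and a ∈ I: r·a ∈ I? Yes

Yes, I is an ideal of ℤ_20


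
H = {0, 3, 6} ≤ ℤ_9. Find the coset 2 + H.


2 + H = {2 + h (mod 9) : h ∈ H}
2+0=2, 2+3=5, 2+6=8

2 + H = {2, 5, 8}


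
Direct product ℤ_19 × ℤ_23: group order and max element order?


|ℤ_19 × ℤ_23| = 19 × 23 = 437
Max element order = lcm(19,23) = 437
Cyclic? Yes (gcd=1)

|ℤ_19×ℤ_23| = 437, max element order = 437


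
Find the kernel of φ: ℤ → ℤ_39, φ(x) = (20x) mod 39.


Kernel = preimage of identity
ker(φ) = {x ∈ ℤ : 20x ≡ 0 (mod 39)}. gcd(20,39) = 1, so 20x ≡ 0 (mod 39) ⟺ x ≡ 0 (mod 39/1 = 39). Hence ker(φ) = 39ℤ

ker(φ) = 39ℤ


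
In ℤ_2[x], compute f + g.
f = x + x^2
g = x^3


Add coefficients mod 2:
x^0: 0 + 0 = 0 (mod 2)
x^1: 1 + 0 = 1 (mod 2)
x^2: 1 + 0 = 1 (mod 2)
x^3: 0 + 1 = 1 (mod 2)
Result: x + x^2 + x^3

f + g = x + x^2 + x^3


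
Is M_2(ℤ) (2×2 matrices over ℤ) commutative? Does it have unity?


Matrix multiplication is non-commutative for n ≥ 2; the identity matrix I is the unity; singular matrices give zero divisors, so not an integral domain
Commutative: No
Integral domain: No
Has unity: Yes

M_2(ℤ) (2×2 matrices over ℤ): Commutative=No, Unity=Yes


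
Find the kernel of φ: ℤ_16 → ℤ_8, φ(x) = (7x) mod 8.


Kernel = preimage of identity
ker(φ) = {x ∈ ℤ_16 : 7x ≡ 0 (mod 8)}. Since 8 | 16, φ is well-defined. The kernel is the cyclic subgroup ⟨8⟩ of ℤ_16 (order 2), i.e. {0, 8}

ker(φ) = {0, 8}


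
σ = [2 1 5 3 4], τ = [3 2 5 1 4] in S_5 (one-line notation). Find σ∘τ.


σ∘τ: apply τ first, then σ
1 →τ 3 →σ 5
2 →τ 2 →σ 1
3 →τ 5 →σ 4
4 →τ 1 →σ 2
5 →τ 4 →σ 3

σ∘τ = [5 1 4 2 3]


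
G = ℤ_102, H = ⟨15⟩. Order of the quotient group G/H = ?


|⟨15⟩| = n / gcd(15, 102) = 102 / 3 = 34
H is normal (ℤ_102 is abelian).
|G/H| = |G| / |H| = 102 / 34 = 3

|G/H| = 3


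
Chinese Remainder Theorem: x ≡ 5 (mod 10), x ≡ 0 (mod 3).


m₁ = 10, m₂ = 3, gcd = 1, so CRT applies. M = m₁·m₂ = 30
Let M₁ = M/m₁ = 3, M₂ = M/m₂ = 10
Find y₁ ≡ M₁⁻¹ (mod m₁): 3⁻¹ ≡ 7 (mod 10)
Find y₂ ≡ M₂⁻¹ (mod m₂): 10⁻¹ ≡ 1 (mod 3)
x = a₁·M₁·y₁ + a₂·M₂·y₂ = 5·3·7 + 0·10·1 = 105
Reduce mod 30: x ≡ 15
Check: 15 mod 10 = 5 ✓, 15 mod 3 = 0 ✓

x ≡ 15 (mod 30)


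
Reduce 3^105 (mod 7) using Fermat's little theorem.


Fermat's little theorem: if p is prime and gcd(a,p)=1, then a^(p-1) ≡ 1 (mod p)
p = 7 is prime, gcd(3,7) = 1
Reduce exponent: 105 mod 6 = 3
So 3^105 ≡ 3^3 (mod 7)
3^3 mod 7 = 6

3^105 ≡ 6 (mod 7)


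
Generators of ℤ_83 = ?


g generates ℤ_n iff gcd(g,n) = 1
Prime factors of 83: 83
Generators are g ∈ {1,...,82} not divisible by any of these primes.
Generators: {1, 2, 3, 4, 5, 6, 7, 8, 9, 10, 11, 12, 13, 14, 15, 16, 17, 18, 19, 20, 21, 22, 23, 24, 25, 26, 27, 28, 29, 30, 31, 32, 33, 34, 35, 36, 37, 38, 39, 40, 41, 42, 43, 44, 45, 46, 47, 48, 49, 50, 51, 52, 53, 54, 55, 56, 57, 58, 59, 60, 61, 62, 63, 64, 65, 66, 67, 68, 69, 70, 71, 72, 73, 74, 75, 76, 77, 78, 79, 80, 81, 82}
Number of generators = φ(83) = 82

Generators of ℤ_83 = {1, 2, 3, 4, 5, 6, 7, 8, 9, 10, 11, 12, 13, 14, 15, 16, 17, 18, 19, 20, 21, 22, 23, 24, 25, 26, 27, 28, 29, 30, 31, 32, 33, 34, 35, 36, 37, 38, 39, 40, 41, 42, 43, 44, 45, 46, 47, 48, 49, 50, 51, 52, 53, 54, 55, 56, 57, 58, 59, 60, 61, 62, 63, 64, 65, 66, 67, 68, 69, 70, 71, 72, 73, 74, 75, 76, 77, 78, 79, 80, 81, 82}


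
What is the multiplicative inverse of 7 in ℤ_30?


Use the extended Euclidean algorithm to write 1 = 7·s + 30·t; then s mod 30 is the inverse.
Euclidean algorithm:
  7 = 0·30 + 7
  30 = 4·7 + 2
  7 = 3·2 + 1
  2 = 2·1 + 0
gcd(7,30) = 1
Back-substitution gives: 7·(13) + 30·(-3) = 1
So 7⁻¹ ≡ 13 ≡ 13 (mod 30)
Check: 7 × 13 = 91 ≡ 1 (mod 30) ✓

7⁻¹ ≡ 13 (mod 30)


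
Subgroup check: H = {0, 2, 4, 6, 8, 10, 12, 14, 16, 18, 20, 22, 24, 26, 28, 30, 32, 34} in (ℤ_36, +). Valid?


Subgroup test for H = {0, 2, 4, 6, 8, 10, 12, 14, 16, 18, 20, 22, 24, 26, 28, 30, 32, 34} in (ℤ_36, +):
(1) 0 ∈ H? Yes
(2) Closure: for all a,b ∈ H, (a+b) mod 36 ∈ H? Yes
(3) Inverses: for all a ∈ H, -a mod 36 ∈ H? Yes

Yes, H is a subgroup of ℤ_36


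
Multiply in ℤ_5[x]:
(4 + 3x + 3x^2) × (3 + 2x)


Expand and collect like terms; reduce coefficients mod 5:
x^0: 4·3 = 12 ≡ 2 (mod 5)
x^1: 4·2 + 3·3 = 17 ≡ 2 (mod 5)
x^2: 3·2 + 3·3 = 15 ≡ 0 (mod 5)
x^3: 3·2 = 6 ≡ 1 (mod 5)
Result: 2 + 2x + x^3

f · g = 2 + 2x + x^3


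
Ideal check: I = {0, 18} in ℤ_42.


Check ideal conditions for I = {0, 18} in ℤ_42:
(1) I is an additive subgroup? No
(2) For r ∈ ℤ_42 and a ∈ I: r·a ∈ I? No  [counterexample: r=2, a=18, r·a mod 42 = 36 ∉ I]

No, I is not an ideal of ℤ_42


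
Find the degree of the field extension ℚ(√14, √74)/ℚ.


[ℚ(√14,√74):ℚ] = [ℚ(√14,√74):ℚ(√14)]·[ℚ(√14):ℚ] = 2·2 = 4

[ℚ(√14, √74)/ℚ] = 4


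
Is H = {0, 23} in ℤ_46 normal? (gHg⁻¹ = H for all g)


H = {0, 23} in ℤ_46
ℤ_46 is abelian; every subgroup of an abelian group is normal

Yes, normal subgroup


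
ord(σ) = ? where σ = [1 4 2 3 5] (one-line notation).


Cycle decomposition: (2 4 3)
Cycle lengths: 3
Order = lcm(3) = 3

ord(σ) = 3


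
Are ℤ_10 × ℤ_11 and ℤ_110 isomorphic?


Comparing ℤ_10 × ℤ_11 and ℤ_110:
gcd(10,11) = 1, so ℤ_10 × ℤ_11 ≅ ℤ_110 (CRT)

Yes, ℤ_10 × ℤ_11 ≅ ℤ_110


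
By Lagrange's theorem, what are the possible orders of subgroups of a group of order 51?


Lagrange's theorem: |H| divides |G|
|G| = 51
Divisors of 51: 1, 3, 17, 51

Possible subgroup orders: {1, 3, 17, 51}


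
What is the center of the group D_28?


Z(G) = {g ∈ G | gx = xg for all x ∈ G}
For even n, Z(D_n) = {e, r^(n/2)}: the 180° rotation r^14 commutes with every reflection and rotation

Z(D_28) = {e, r^14}


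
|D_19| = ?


|D_n| = 2n (n rotations and n reflections)
|D_19| = 2×19 = 38

|D_19| = 38


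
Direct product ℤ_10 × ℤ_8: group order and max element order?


|ℤ_10 × ℤ_8| = 10 × 8 = 80
Max element order = lcm(10,8) = 40
Cyclic? No (gcd=2)

|ℤ_10×ℤ_8| = 80, max element order = 40


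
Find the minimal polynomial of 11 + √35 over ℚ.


Let α = 11 + √35. Then α - 11 = √35, so (α - 11)² = 35, giving α² - 22α + 86 = 0. Degree 2 and α ∉ ℚ, so this is the minimal polynomial.

Minimal polynomial: x² - 22x + 86


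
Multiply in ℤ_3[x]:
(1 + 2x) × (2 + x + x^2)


Expand and collect like terms; reduce coefficients mod 3:
x^0: 1·2 = 2 ≡ 2 (mod 3)
x^1: 1·1 + 2·2 = 5 ≡ 2 (mod 3)
x^2: 1·1 + 2·1 = 3 ≡ 0 (mod 3)
x^3: 2·1 = 2 ≡ 2 (mod 3)
Result: 2 + 2x + 2x^3

f · g = 2 + 2x + 2x^3


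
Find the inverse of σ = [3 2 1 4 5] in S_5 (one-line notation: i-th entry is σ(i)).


To find σ⁻¹, swap domain and range:
σ(1) = 3 → σ⁻¹(3) = 1
σ(2) = 2 → σ⁻¹(2) = 2
σ(3) = 1 → σ⁻¹(1) = 3
σ(4) = 4 → σ⁻¹(4) = 4
σ(5) = 5 → σ⁻¹(5) = 5

σ⁻¹ = [3 2 1 4 5]


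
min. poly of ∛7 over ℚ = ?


∛7 satisfies x³ - 7 = 0, irreducible over ℚ (no rational root; 7 is not a perfect cube)

Minimal polynomial: x³ - 7


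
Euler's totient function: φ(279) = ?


Factor n: 279 = 3^2 × 31
φ(n) = n · ∏(1 - 1/p) over distinct primes p | n
φ(279) = 279 · (1 - 1/3) · (1 - 1/31) = 180

φ(279) = 180


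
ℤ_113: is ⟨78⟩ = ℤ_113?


g generates ℤ_n iff gcd(g, n) = 1
gcd(78, 113) = 1
Since gcd = 1, 78 is a generator.

Yes, 78 generates ℤ_113


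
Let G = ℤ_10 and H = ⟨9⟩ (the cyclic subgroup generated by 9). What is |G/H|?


|⟨9⟩| = n / gcd(9, 10) = 10 / 1 = 10
H is normal (ℤ_10 is abelian).
|G/H| = |G| / |H| = 10 / 10 = 1

|G/H| = 1


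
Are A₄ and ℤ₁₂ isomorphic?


Comparing A₄ and ℤ₁₂:
A₄ is non-abelian, ℤ₁₂ is abelian

No, A₄ ≇ ℤ₁₂


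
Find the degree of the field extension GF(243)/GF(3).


GF(243) = GF(3^5), so the extension degree is 5

[GF(243)/GF(3)] = 5


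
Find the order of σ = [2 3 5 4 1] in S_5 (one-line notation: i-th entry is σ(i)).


Cycle decomposition: (1 2 3 5)
Cycle lengths: 4
Order = lcm(4) = 4

ord(σ) = 4


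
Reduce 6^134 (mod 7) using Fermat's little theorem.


Fermat's little theorem: if p is prime and gcd(a,p)=1, then a^(p-1) ≡ 1 (mod p)
p = 7 is prime, gcd(6,7) = 1
Reduce exponent: 134 mod 6 = 2
So 6^134 ≡ 6^2 (mod 7)
6^2 mod 7 = 1

6^134 ≡ 1 (mod 7)


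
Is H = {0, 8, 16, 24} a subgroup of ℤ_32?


Subgroup test for H = {0, 8, 16, 24} in (ℤ_32, +):
(1) 0 ∈ H? Yes
(2) Closure: for all a,b ∈ H, (a+b) mod 32 ∈ H? Yes
(3) Inverses: for all a ∈ H, -a mod 32 ∈ H? Yes

Yes, H is a subgroup of ℤ_32


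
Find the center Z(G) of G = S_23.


Z(G) = {g ∈ G | gx = xg for all x ∈ G}
S_n is non-abelian for n ≥ 3; Z(S_23) is trivial

Z(S_23) = {e}


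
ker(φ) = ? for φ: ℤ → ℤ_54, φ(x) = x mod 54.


Kernel = preimage of identity
ker(φ) = {x ∈ ℤ : x ≡ 0 (mod 54)} = 54ℤ = {0, ±54, ±108, ...}

ker(φ) = 54ℤ


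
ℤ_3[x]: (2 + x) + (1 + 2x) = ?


Add coefficients mod 3:
x^0: 2 + 1 = 0 (mod 3)
x^1: 1 + 2 = 0 (mod 3)
Result: 0

f + g = 0


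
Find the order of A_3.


|A_n| = n!/2 (even permutations)
|A_3| = 3!/2 = 6/2 = 3

|A_3| = 3


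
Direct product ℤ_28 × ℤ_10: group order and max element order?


|ℤ_28 × ℤ_10| = 28 × 10 = 280
Max element order = lcm(28,10) = 140
Cyclic? No (gcd=2)

|ℤ_28×ℤ_10| = 280, max element order = 140


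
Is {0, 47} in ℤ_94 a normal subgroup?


H = {0, 47} in ℤ_94
ℤ_94 is abelian; every subgroup of an abelian group is normal

Yes, normal subgroup


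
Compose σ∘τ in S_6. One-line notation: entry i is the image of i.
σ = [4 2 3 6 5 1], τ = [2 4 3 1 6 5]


σ∘τ: apply τ first, then σ
1 →τ 2 →σ 2
2 →τ 4 →σ 6
3 →τ 3 →σ 3
4 →τ 1 →σ 4
5 →τ 6 →σ 1
6 →τ 5 →σ 5

σ∘τ = [2 6 3 4 1 5]


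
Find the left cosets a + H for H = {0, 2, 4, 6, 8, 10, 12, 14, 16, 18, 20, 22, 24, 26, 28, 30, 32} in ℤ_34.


H = {0, 2, 4, 6, 8, 10, 12, 14, 16, 18, 20, 22, 24, 26, 28, 30, 32}, |H| = 17
Number of cosets = |G|/|H| = 34/17 = 2
0 + H = {0, 2, 4, 6, 8, 10, 12, 14, 16, 18, 20, 22, 24, 26, 28, 30, 32}
1 + H = {1, 3, 5, 7, 9, 11, 13, 15, 17, 19, 21, 23, 25, 27, 29, 31, 33}

Cosets: 0+H={0,2,4,6,8,10,12,14,16,18,20,22,24,26,28,30,32}; 1+H={1,3,5,7,9,11,13,15,17,19,21,23,25,27,29,31,33}


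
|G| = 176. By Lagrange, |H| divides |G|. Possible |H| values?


Lagrange's theorem: |H| divides |G|
|G| = 176
Divisors of 176: 1, 2, 4, 8, 11, 16, 22, 44, 88, 176

Possible subgroup orders: {1, 2, 4, 8, 11, 16, 22, 44, 88, 176}


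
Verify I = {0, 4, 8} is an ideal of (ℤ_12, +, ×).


Check ideal conditions for I = {0, 4, 8} in ℤ_12:
(1) I is an additive subgroup? Yes
(2) For r ∈ ℤ_12 and a ∈ I: r·a ∈ I? Yes

Yes, I is an ideal of ℤ_12


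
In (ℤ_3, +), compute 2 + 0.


Operation: addition mod 3
2 + 0 = (a + b) mod 3 with a = 2, b = 0

2 + 0 = 2


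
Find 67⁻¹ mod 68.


Use the extended Euclidean algorithm to write 1 = 67·s + 68·t; then s mod 68 is the inverse.
Euclidean algorithm:
  67 = 0·68 + 67
  68 = 1·67 + 1
  67 = 67·1 + 0
gcd(67,68) = 1
Back-substitution gives: 67·(-1) + 68·(1) = 1
So 67⁻¹ ≡ -1 ≡ 67 (mod 68)
Check: 67 × 67 = 4489 ≡ 1 (mod 68) ✓

67⁻¹ ≡ 67 (mod 68)


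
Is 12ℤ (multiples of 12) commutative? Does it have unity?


12ℤ is a commutative ring under +,× but has no multiplicative identity (1 ∉ 12ℤ); it has no zero divisors, but without unity it is not an integral domain
Commutative: Yes
Integral domain: No
Has unity: No

12ℤ (multiples of 12): Commutative=Yes, Unity=No


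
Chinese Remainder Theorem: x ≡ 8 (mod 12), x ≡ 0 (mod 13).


m₁ = 12, m₂ = 13, gcd = 1, so CRT applies. M = m₁·m₂ = 156
Let M₁ = M/m₁ = 13, M₂ = M/m₂ = 12
Find y₁ ≡ M₁⁻¹ (mod m₁): 13⁻¹ ≡ 1 (mod 12)
Find y₂ ≡ M₂⁻¹ (mod m₂): 12⁻¹ ≡ 12 (mod 13)
x = a₁·M₁·y₁ + a₂·M₂·y₂ = 8·13·1 + 0·12·12 = 104
Reduce mod 156: x ≡ 104
Check: 104 mod 12 = 8 ✓, 104 mod 13 = 0 ✓

x ≡ 104 (mod 156)


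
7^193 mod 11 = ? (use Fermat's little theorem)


Fermat's little theorem: if p is prime and gcd(a,p)=1, then a^(p-1) ≡ 1 (mod p)
p = 11 is prime, gcd(7,11) = 1
Reduce exponent: 193 mod 10 = 3
So 7^193 ≡ 7^3 (mod 11)
7^3 mod 11 = 2

7^193 ≡ 2 (mod 11)


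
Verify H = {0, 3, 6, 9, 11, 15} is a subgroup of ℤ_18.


Subgroup test for H = {0, 3, 6, 9, 11, 15} in (ℤ_18, +):
(1) 0 ∈ H? Yes
(2) Closure: for all a,b ∈ H, (a+b) mod 18 ∈ H? No  [counterexample: 3 + 9 = 12 ∉ H]
(3) Inverses: for all a ∈ H, -a mod 18 ∈ H? No

No, H is not a subgroup of ℤ_18


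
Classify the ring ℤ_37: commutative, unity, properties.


ℤ_37 is a commutative ring with unity 1; 37 is prime, so ℤ_37 is a field (hence an integral domain)
Commutative: Yes
Integral domain: Yes
Has unity: Yes

ℤ_37: Commutative=Yes, Unity=Yes


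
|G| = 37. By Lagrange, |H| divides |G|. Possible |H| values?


Lagrange's theorem: |H| divides |G|
|G| = 37
Divisors of 37: 1, 37

Possible subgroup orders: {1, 37}


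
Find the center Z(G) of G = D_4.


Z(G) = {g ∈ G | gx = xg for all x ∈ G}
For even n, Z(D_n) = {e, r^(n/2)}: the 180° rotation r^2 commutes with every reflection and rotation

Z(D_4) = {e, r^2}


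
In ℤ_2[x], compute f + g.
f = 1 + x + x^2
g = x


Add coefficients mod 2:
x^0: 1 + 0 = 1 (mod 2)
x^1: 1 + 1 = 0 (mod 2)
x^2: 1 + 0 = 1 (mod 2)
Result: 1 + x^2

f + g = 1 + x^2


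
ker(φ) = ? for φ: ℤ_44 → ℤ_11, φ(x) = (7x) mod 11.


Kernel = preimage of identity
ker(φ) = {x ∈ ℤ_44 : 7x ≡ 0 (mod 11)}. Since 11 | 44, φ is well-defined. The kernel is the cyclic subgroup ⟨11⟩ of ℤ_44 (order 4), i.e. {0, 11, 22, 33}

ker(φ) = {0, 11, 22, 33}


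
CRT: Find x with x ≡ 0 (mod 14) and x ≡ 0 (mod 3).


m₁ = 14, m₂ = 3, gcd = 1, so CRT applies. M = m₁·m₂ = 42
Let M₁ = M/m₁ = 3, M₂ = M/m₂ = 14
Find y₁ ≡ M₁⁻¹ (mod m₁): 3⁻¹ ≡ 5 (mod 14)
Find y₂ ≡ M₂⁻¹ (mod m₂): 14⁻¹ ≡ 2 (mod 3)
x = a₁·M₁·y₁ + a₂·M₂·y₂ = 0·3·5 + 0·14·2 = 0
Reduce mod 42: x ≡ 0
Check: 0 mod 14 = 0 ✓, 0 mod 3 = 0 ✓

x ≡ 0 (mod 42)


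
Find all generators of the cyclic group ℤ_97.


g generates ℤ_n iff gcd(g,n) = 1
Prime factors of 97: 97
Generators are g ∈ {1,...,96} not divisible by any of these primes.
Generators: {1, 2, 3, 4, 5, 6, 7, 8, 9, 10, 11, 12, 13, 14, 15, 16, 17, 18, 19, 20, 21, 22, 23, 24, 25, 26, 27, 28, 29, 30, 31, 32, 33, 34, 35, 36, 37, 38, 39, 40, 41, 42, 43, 44, 45, 46, 47, 48, 49, 50, 51, 52, 53, 54, 55, 56, 57, 58, 59, 60, 61, 62, 63, 64, 65, 66, 67, 68, 69, 70, 71, 72, 73, 74, 75, 76, 77, 78, 79, 80, 81, 82, 83, 84, 85, 86, 87, 88, 89, 90, 91, 92, 93, 94, 95, 96}
Number of generators = φ(97) = 96

Generators of ℤ_97 = {1, 2, 3, 4, 5, 6, 7, 8, 9, 10, 11, 12, 13, 14, 15, 16, 17, 18, 19, 20, 21, 22, 23, 24, 25, 26, 27, 28, 29, 30, 31, 32, 33, 34, 35, 36, 37, 38, 39, 40, 41, 42, 43, 44, 45, 46, 47, 48, 49, 50, 51, 52, 53, 54, 55, 56, 57, 58, 59, 60, 61, 62, 63, 64, 65, 66, 67, 68, 69, 70, 71, 72, 73, 74, 75, 76, 77, 78, 79, 80, 81, 82, 83, 84, 85, 86, 87, 88, 89, 90, 91, 92, 93, 94, 95, 96}


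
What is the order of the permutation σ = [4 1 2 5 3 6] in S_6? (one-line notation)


Cycle decomposition: (1 4 5 3 2)
Cycle lengths: 5
Order = lcm(5) = 5

ord(σ) = 5


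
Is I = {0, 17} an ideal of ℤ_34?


Check ideal conditions for I = {0, 17} in ℤ_34:
(1) I is an additive subgroup? Yes
(2) For r ∈ ℤ_34 and a ∈ I: r·a ∈ I? Yes

Yes, I is an ideal of ℤ_34


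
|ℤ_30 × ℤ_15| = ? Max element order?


|ℤ_30 × ℤ_15| = 30 × 15 = 450
Max element order = lcm(30,15) = 30
Cyclic? No (gcd=15)

|ℤ_30×ℤ_15| = 450, max element order = 30


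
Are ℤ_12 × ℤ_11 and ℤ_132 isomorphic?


Comparing ℤ_12 × ℤ_11 and ℤ_132:
gcd(12,11) = 1, so ℤ_12 × ℤ_11 ≅ ℤ_132 (CRT)

Yes, ℤ_12 × ℤ_11 ≅ ℤ_132


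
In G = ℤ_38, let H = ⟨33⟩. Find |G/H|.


|⟨33⟩| = n / gcd(33, 38) = 38 / 1 = 38
H is normal (ℤ_38 is abelian).
|G/H| = |G| / |H| = 38 / 38 = 1

|G/H| = 1


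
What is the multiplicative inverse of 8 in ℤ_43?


Use the extended Euclidean algorithm to write 1 = 8·s + 43·t; then s mod 43 is the inverse.
Euclidean algorithm:
  8 = 0·43 + 8
  43 = 5·8 + 3
  8 = 2·3 + 2
  3 = 1·2 + 1
  2 = 2·1 + 0
gcd(8,43) = 1
Back-substitution gives: 8·(-16) + 43·(3) = 1
So 8⁻¹ ≡ -16 ≡ 27 (mod 43)
Check: 8 × 27 = 216 ≡ 1 (mod 43) ✓

8⁻¹ ≡ 27 (mod 43)


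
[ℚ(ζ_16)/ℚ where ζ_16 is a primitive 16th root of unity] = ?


[ℚ(ζ_n):ℚ] = deg Φ_n(x) = φ(n). Here φ(16) = 8

[ℚ(ζ_16)/ℚ where ζ_16 is a primitive 16th root of unity] = 8


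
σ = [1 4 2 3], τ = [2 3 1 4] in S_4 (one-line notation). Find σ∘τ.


σ∘τ: apply τ first, then σ
1 →τ 2 →σ 4
2 →τ 3 →σ 2
3 →τ 1 →σ 1
4 →τ 4 →σ 3

σ∘τ = [4 2 1 3]


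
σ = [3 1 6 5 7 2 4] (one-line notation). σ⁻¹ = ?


To find σ⁻¹, swap domain and range:
σ(1) = 3 → σ⁻¹(3) = 1
σ(2) = 1 → σ⁻¹(1) = 2
σ(3) = 6 → σ⁻¹(6) = 3
σ(4) = 5 → σ⁻¹(5) = 4
σ(5) = 7 → σ⁻¹(7) = 5
σ(6) = 2 → σ⁻¹(2) = 6
σ(7) = 4 → σ⁻¹(4) = 7

σ⁻¹ = [2 6 1 7 4 3 5]


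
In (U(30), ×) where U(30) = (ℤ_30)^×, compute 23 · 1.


Operation: multiplication mod 30
23 · 1 = (a × b) mod 30 with a = 23, b = 1

23 · 1 = 23


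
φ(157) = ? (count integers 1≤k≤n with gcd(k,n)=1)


Factor n: 157 = 157
φ(n) = n · ∏(1 - 1/p) over distinct primes p | n
φ(157) = 157 · (1 - 1/157) = 156

φ(157) = 156


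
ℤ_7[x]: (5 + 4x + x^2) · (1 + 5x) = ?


Expand and collect like terms; reduce coefficients mod 7:
x^0: 5·1 = 5 ≡ 5 (mod 7)
x^1: 5·5 + 4·1 = 29 ≡ 1 (mod 7)
x^2: 4·5 + 1·1 = 21 ≡ 0 (mod 7)
x^3: 1·5 = 5 ≡ 5 (mod 7)
Result: 5 + x + 5x^3

f · g = 5 + x + 5x^3


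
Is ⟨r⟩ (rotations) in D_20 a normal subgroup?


H = ⟨r⟩ (rotations) in D_20
The rotation subgroup ⟨r⟩ has index 2 in D_20, so it is normal

Yes, normal subgroup


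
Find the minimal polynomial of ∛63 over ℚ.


∛63 satisfies x³ - 63 = 0, irreducible over ℚ (no rational root; 63 is not a perfect cube)

Minimal polynomial: x³ - 63


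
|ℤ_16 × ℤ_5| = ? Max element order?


|ℤ_16 × ℤ_5| = 16 × 5 = 80
Max element order = lcm(16,5) = 80
Cyclic? Yes (gcd=1)

|ℤ_16×ℤ_5| = 80, max element order = 80


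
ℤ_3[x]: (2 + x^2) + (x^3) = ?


Add coefficients mod 3:
x^0: 2 + 0 = 2 (mod 3)
x^1: 0 + 0 = 0 (mod 3)
x^2: 1 + 0 = 1 (mod 3)
x^3: 0 + 1 = 1 (mod 3)
Result: 2 + x^2 + x^3

f + g = 2 + x^2 + x^3


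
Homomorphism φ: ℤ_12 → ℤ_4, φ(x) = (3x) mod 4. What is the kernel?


Kernel = preimage of identity
ker(φ) = {x ∈ ℤ_12 : 3x ≡ 0 (mod 4)}. Since 4 | 12, φ is well-defined. The kernel is the cyclic subgroup ⟨4⟩ of ℤ_12 (order 3), i.e. {0, 4, 8}

ker(φ) = {0, 4, 8}


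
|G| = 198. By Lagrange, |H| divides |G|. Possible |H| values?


Lagrange's theorem: |H| divides |G|
|G| = 198
Divisors of 198: 1, 2, 3, 6, 9, 11, 18, 22, 33, 66, 99, 198

Possible subgroup orders: {1, 2, 3, 6, 9, 11, 18, 22, 33, 66, 99, 198}


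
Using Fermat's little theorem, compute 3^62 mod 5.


Fermat's little theorem: if p is prime and gcd(a,p)=1, then a^(p-1) ≡ 1 (mod p)
p = 5 is prime, gcd(3,5) = 1
Reduce exponent: 62 mod 4 = 2
So 3^62 ≡ 3^2 (mod 5)
3^2 mod 5 = 4

3^62 ≡ 4 (mod 5)


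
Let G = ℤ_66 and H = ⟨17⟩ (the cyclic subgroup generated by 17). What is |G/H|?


|⟨17⟩| = n / gcd(17, 66) = 66 / 1 = 66
H is normal (ℤ_66 is abelian).
|G/H| = |G| / |H| = 66 / 66 = 1

|G/H| = 1


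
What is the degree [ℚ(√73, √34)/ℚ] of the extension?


[ℚ(√73,√34):ℚ] = [ℚ(√73,√34):ℚ(√73)]·[ℚ(√73):ℚ] = 2·2 = 4

[ℚ(√73, √34)/ℚ] = 4


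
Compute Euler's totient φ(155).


Factor n: 155 = 5 × 31
φ(n) = n · ∏(1 - 1/p) over distinct primes p | n
φ(155) = 155 · (1 - 1/5) · (1 - 1/31) = 120

φ(155) = 120


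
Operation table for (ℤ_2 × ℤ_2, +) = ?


Elements: {(0,0), (0,1), (1,0), (1,1)}
Operation: componentwise addition mod (2, 2)
Entry (a, b) = ((a₁+b₁) mod 2, (a₂+b₂) mod 2)

Cayley table:
      | (0,0) | (0,1) | (1,0) | (1,1)
(0,0) | (0,0) | (0,1) | (1,0) | (1,1)
(0,1) | (0,1) | (0,0) | (1,1) | (1,0)
(1,0) | (1,0) | (1,1) | (0,0) | (0,1)
(1,1) | (1,1) | (1,0) | (0,1) | (0,0)


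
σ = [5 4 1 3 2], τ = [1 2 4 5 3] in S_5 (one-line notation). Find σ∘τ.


σ∘τ: apply τ first, then σ
1 →τ 1 →σ 5
2 →τ 2 →σ 4
3 →τ 4 →σ 3
4 →τ 5 →σ 2
5 →τ 3 →σ 1

σ∘τ = [5 4 3 2 1]


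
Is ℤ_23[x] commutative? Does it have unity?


ℤ_23 is a field (n prime), so ℤ_23[x] is a commutative integral domain with unity
Commutative: Yes
Integral domain: Yes
Has unity: Yes

ℤ_23[x]: Commutative=Yes, Unity=Yes


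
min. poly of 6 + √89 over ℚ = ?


Let α = 6 + √89. Then α - 6 = √89, so (α - 6)² = 89, giving α² - 12α - 53 = 0. Degree 2 and α ∉ ℚ, so this is the minimal polynomial.

Minimal polynomial: x² - 12x - 53


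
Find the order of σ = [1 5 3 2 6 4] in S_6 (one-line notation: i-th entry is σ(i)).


Cycle decomposition: (2 5 6 4)
Cycle lengths: 4
Order = lcm(4) = 4

ord(σ) = 4


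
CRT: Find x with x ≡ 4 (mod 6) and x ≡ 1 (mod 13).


m₁ = 6, m₂ = 13, gcd = 1, so CRT applies. M = m₁·m₂ = 78
Let M₁ = M/m₁ = 13, M₂ = M/m₂ = 6
Find y₁ ≡ M₁⁻¹ (mod m₁): 13⁻¹ ≡ 1 (mod 6)
Find y₂ ≡ M₂⁻¹ (mod m₂): 6⁻¹ ≡ 11 (mod 13)
x = a₁·M₁·y₁ + a₂·M₂·y₂ = 4·13·1 + 1·6·11 = 118
Reduce mod 78: x ≡ 40
Check: 40 mod 6 = 4 ✓, 40 mod 13 = 1 ✓

x ≡ 40 (mod 78)


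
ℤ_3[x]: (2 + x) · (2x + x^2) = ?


Expand and collect like terms; reduce coefficients mod 3:
x^0: 2·0 = 0 ≡ 0 (mod 3)
x^1: 2·2 + 1·0 = 4 ≡ 1 (mod 3)
x^2: 2·1 + 1·2 = 4 ≡ 1 (mod 3)
x^3: 1·1 = 1 ≡ 1 (mod 3)
Result: x + x^2 + x^3

f · g = x + x^2 + x^3


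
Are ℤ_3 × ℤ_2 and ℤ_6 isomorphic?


Comparing ℤ_3 × ℤ_2 and ℤ_6:
gcd(3,2) = 1, so ℤ_3 × ℤ_2 ≅ ℤ_6 (CRT)

Yes, ℤ_3 × ℤ_2 ≅ ℤ_6


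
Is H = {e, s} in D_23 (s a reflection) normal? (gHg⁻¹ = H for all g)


H = {e, s} in D_23 (s a reflection)
r·s·r⁻¹ = sr⁻² ≠ s for n ≥ 3, so {e, s} is not closed under conjugation

No, not a normal subgroup


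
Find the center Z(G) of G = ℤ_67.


Z(G) = {g ∈ G | gx = xg for all x ∈ G}
ℤ_67 is abelian, so Z(G) = G

Z(ℤ_67) = ℤ_67


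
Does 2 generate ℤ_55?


g generates ℤ_n iff gcd(g, n) = 1
gcd(2, 55) = 1
Since gcd = 1, 2 is a generator.

Yes, 2 generates ℤ_55


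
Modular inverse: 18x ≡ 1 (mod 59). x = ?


Use the extended Euclidean algorithm to write 1 = 18·s + 59·t; then s mod 59 is the inverse.
Euclidean algorithm:
  18 = 0·59 + 18
  59 = 3·18 + 5
  18 = 3·5 + 3
  5 = 1·3 + 2
  3 = 1·2 + 1
  2 = 2·1 + 0
gcd(18,59) = 1
Back-substitution gives: 18·(23) + 59·(-7) = 1
So 18⁻¹ ≡ 23 ≡ 23 (mod 59)
Check: 18 × 23 = 414 ≡ 1 (mod 59) ✓

18⁻¹ ≡ 23 (mod 59)


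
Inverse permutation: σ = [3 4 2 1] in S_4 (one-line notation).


To find σ⁻¹, swap domain and range:
σ(1) = 3 → σ⁻¹(3) = 1
σ(2) = 4 → σ⁻¹(4) = 2
σ(3) = 2 → σ⁻¹(2) = 3
σ(4) = 1 → σ⁻¹(1) = 4

σ⁻¹ = [4 3 1 2]


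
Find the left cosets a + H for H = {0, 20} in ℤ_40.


H = {0, 20}, |H| = 2
Number of cosets = |G|/|H| = 40/2 = 20
0 + H = {0, 20}
1 + H = {1, 21}
2 + H = {2, 22}
3 + H = {3, 23}
4 + H = {4, 24}
5 + H = {5, 25}
6 + H = {6, 26}
7 + H = {7, 27}
8 + H = {8, 28}
9 + H = {9, 29}
10 + H = {10, 30}
11 + H = {11, 31}
12 + H = {12, 32}
13 + H = {13, 33}
14 + H = {14, 34}
15 + H = {15, 35}
16 + H = {16, 36}
17 + H = {17, 37}
18 + H = {18, 38}
19 + H = {19, 39}

Cosets: 0+H={0,20}; 1+H={1,21}; 2+H={2,22}; 3+H={3,23}; 4+H={4,24}; 5+H={5,25}; 6+H={6,26}; 7+H={7,27}; 8+H={8,28}; 9+H={9,29}; 10+H={10,30}; 11+H={11,31}; 12+H={12,32}; 13+H={13,33}; 14+H={14,34}; 15+H={15,35}; 16+H={16,36}; 17+H={17,37}; 18+H={18,38}; 19+H={19,39}


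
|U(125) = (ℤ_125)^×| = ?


U(n) is the group of units mod n; |U(n)| = φ(n)
|U(125)| = φ(125) = 100

|U(125) = (ℤ_125)^×| = 100


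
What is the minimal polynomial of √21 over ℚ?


√21 satisfies x² - 21 = 0, irreducible over ℚ since 21 is squarefree

Minimal polynomial: x² - 21


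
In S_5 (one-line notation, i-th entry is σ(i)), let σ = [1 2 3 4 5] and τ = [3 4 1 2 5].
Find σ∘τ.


σ∘τ: apply τ first, then σ
1 →τ 3 →σ 3
2 →τ 4 →σ 4
3 →τ 1 →σ 1
4 →τ 2 →σ 2
5 →τ 5 →σ 5

σ∘τ = [3 4 1 2 5]


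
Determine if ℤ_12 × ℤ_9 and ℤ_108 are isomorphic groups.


Comparing ℤ_12 × ℤ_9 and ℤ_108:
gcd(12,9) = 3 ≠ 1. Max element order in ℤ_12×ℤ_9 is lcm(12,9) = 36 < 108, so it has no element of order 108

No, ℤ_12 × ℤ_9 ≇ ℤ_108


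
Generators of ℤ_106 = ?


g generates ℤ_n iff gcd(g,n) = 1
Prime factors of 106: 2, 53
Generators are g ∈ {1,...,105} not divisible by any of these primes.
Generators: {1, 3, 5, 7, 9, 11, 13, 15, 17, 19, 21, 23, 25, 27, 29, 31, 33, 35, 37, 39, 41, 43, 45, 47, 49, 51, 55, 57, 59, 61, 63, 65, 67, 69, 71, 73, 75, 77, 79, 81, 83, 85, 87, 89, 91, 93, 95, 97, 99, 101, 103, 105}
Number of generators = φ(106) = 52

Generators of ℤ_106 = {1, 3, 5, 7, 9, 11, 13, 15, 17, 19, 21, 23, 25, 27, 29, 31, 33, 35, 37, 39, 41, 43, 45, 47, 49, 51, 55, 57, 59, 61, 63, 65, 67, 69, 71, 73, 75, 77, 79, 81, 83, 85, 87, 89, 91, 93, 95, 97, 99, 101, 103, 105}


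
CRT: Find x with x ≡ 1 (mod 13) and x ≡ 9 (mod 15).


m₁ = 13, m₂ = 15, gcd = 1, so CRT applies. M = m₁·m₂ = 195
Let M₁ = M/m₁ = 15, M₂ = M/m₂ = 13
Find y₁ ≡ M₁⁻¹ (mod m₁): 15⁻¹ ≡ 7 (mod 13)
Find y₂ ≡ M₂⁻¹ (mod m₂): 13⁻¹ ≡ 7 (mod 15)
x = a₁·M₁·y₁ + a₂·M₂·y₂ = 1·15·7 + 9·13·7 = 924
Reduce mod 195: x ≡ 144
Check: 144 mod 13 = 1 ✓, 144 mod 15 = 9 ✓

x ≡ 144 (mod 195)


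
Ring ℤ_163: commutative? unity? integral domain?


ℤ_163 is a commutative ring with unity 1; 163 is prime, so ℤ_163 is a field (hence an integral domain)
Commutative: Yes
Integral domain: Yes
Has unity: Yes

ℤ_163: Commutative=Yes, Unity=Yes


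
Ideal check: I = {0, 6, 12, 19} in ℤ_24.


Check ideal conditions for I = {0, 6, 12, 19} in ℤ_24:
(1) I is an additive subgroup? No
(2) For r ∈ ℤ_24 and a ∈ I: r·a ∈ I? No  [counterexample: r=2, a=19, r·a mod 24 = 14 ∉ I]

No, I is not an ideal of ℤ_24


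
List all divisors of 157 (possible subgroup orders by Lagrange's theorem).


Lagrange's theorem: |H| divides |G|
|G| = 157
Divisors of 157: 1, 157

Possible subgroup orders: {1, 157}


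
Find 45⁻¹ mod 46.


Use the extended Euclidean algorithm to write 1 = 45·s + 46·t; then s mod 46 is the inverse.
Euclidean algorithm:
  45 = 0·46 + 45
  46 = 1·45 + 1
  45 = 45·1 + 0
gcd(45,46) = 1
Back-substitution gives: 45·(-1) + 46·(1) = 1
So 45⁻¹ ≡ -1 ≡ 45 (mod 46)
Check: 45 × 45 = 2025 ≡ 1 (mod 46) ✓

45⁻¹ ≡ 45 (mod 46)


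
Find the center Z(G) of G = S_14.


Z(G) = {g ∈ G | gx = xg for all x ∈ G}
S_n is non-abelian for n ≥ 3; Z(S_14) is trivial

Z(S_14) = {e}


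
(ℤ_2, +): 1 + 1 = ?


Operation: addition mod 2
1 + 1 = (a + b) mod 2 with a = 1, b = 1

1 + 1 = 0


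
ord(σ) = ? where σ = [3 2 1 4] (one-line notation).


Cycle decomposition: (1 3)
Cycle lengths: 2
Order = lcm(2) = 2

ord(σ) = 2


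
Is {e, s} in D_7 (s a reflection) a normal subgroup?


H = {e, s} in D_7 (s a reflection)
r·s·r⁻¹ = sr⁻² ≠ s for n ≥ 3, so {e, s} is not closed under conjugation

No, not a normal subgroup


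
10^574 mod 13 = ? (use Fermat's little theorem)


Fermat's little theorem: if p is prime and gcd(a,p)=1, then a^(p-1) ≡ 1 (mod p)
p = 13 is prime, gcd(10,13) = 1
Reduce exponent: 574 mod 12 = 10
So 10^574 ≡ 10^10 (mod 13)
10^10 mod 13 = 3

10^574 ≡ 3 (mod 13)


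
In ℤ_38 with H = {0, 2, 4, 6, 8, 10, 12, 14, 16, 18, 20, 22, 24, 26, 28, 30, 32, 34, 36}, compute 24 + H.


24 + H = {24 + h (mod 38) : h ∈ H}
24+0=24, 24+2=26, 24+4=28, 24+6=30, 24+8=32, 24+10=34, 24+12=36, 24+14=0, 24+16=2, 24+18=4, 24+20=6, 24+22=8, 24+24=10, 24+26=12, 24+28=14, 24+30=16, 24+32=18, 24+34=20, 24+36=22
24 + H = {0, 2, 4, 6, 8, 10, 12, 14, 16, 18, 20, 22, 24, 26, 28, 30, 32, 34, 36} = 0 + H

24 + H = {0, 2, 4, 6, 8, 10, 12, 14, 16, 18, 20, 22, 24, 26, 28, 30, 32, 34, 36}


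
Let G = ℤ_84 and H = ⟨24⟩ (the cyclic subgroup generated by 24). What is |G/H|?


|⟨24⟩| = n / gcd(24, 84) = 84 / 12 = 7
H is normal (ℤ_84 is abelian).
|G/H| = |G| / |H| = 84 / 7 = 12

|G/H| = 12


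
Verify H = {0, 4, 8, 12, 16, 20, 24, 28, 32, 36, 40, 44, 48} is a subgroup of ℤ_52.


Subgroup test for H = {0, 4, 8, 12, 16, 20, 24, 28, 32, 36, 40, 44, 48} in (ℤ_52, +):
(1) 0 ∈ H? Yes
(2) Closure: for all a,b ∈ H, (a+b) mod 52 ∈ H? Yes
(3) Inverses: for all a ∈ H, -a mod 52 ∈ H? Yes

Yes, H is a subgroup of ℤ_52


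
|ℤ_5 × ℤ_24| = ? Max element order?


|ℤ_5 × ℤ_24| = 5 × 24 = 120
Max element order = lcm(5,24) = 120
Cyclic? Yes (gcd=1)

|ℤ_5×ℤ_24| = 120, max element order = 120


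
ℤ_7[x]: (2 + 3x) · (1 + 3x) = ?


Expand and collect like terms; reduce coefficients mod 7:
x^0: 2·1 = 2 ≡ 2 (mod 7)
x^1: 2·3 + 3·1 = 9 ≡ 2 (mod 7)
x^2: 3·3 = 9 ≡ 2 (mod 7)
Result: 2 + 2x + 2x^2

f · g = 2 + 2x + 2x^2


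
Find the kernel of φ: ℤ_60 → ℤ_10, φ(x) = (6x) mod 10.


Kernel = preimage of identity
ker(φ) = {x ∈ ℤ_60 : 6x ≡ 0 (mod 10)}. Since 10 | 60, φ is well-defined. The kernel is the cyclic subgroup ⟨5⟩ of ℤ_60 (order 12), i.e. {0, 5, 10, 15, 20, 25, 30, 35, 40, 45, 50, 55}

ker(φ) = {0, 5, 10, 15, 20, 25, 30, 35, 40, 45, 50, 55}


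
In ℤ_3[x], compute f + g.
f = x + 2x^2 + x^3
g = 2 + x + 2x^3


Add coefficients mod 3:
x^0: 0 + 2 = 2 (mod 3)
x^1: 1 + 1 = 2 (mod 3)
x^2: 2 + 0 = 2 (mod 3)
x^3: 1 + 2 = 0 (mod 3)
Result: 2 + 2x + 2x^2

f + g = 2 + 2x + 2x^2


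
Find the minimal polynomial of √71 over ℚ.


√71 satisfies x² - 71 = 0, irreducible over ℚ since 71 is squarefree

Minimal polynomial: x² - 71


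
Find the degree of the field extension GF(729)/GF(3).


GF(729) = GF(3^6), so the extension degree is 6

[GF(729)/GF(3)] = 6


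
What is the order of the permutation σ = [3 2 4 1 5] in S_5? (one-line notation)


Cycle decomposition: (1 3 4)
Cycle lengths: 3
Order = lcm(3) = 3

ord(σ) = 3


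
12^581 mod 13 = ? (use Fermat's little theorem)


Fermat's little theorem: if p is prime and gcd(a,p)=1, then a^(p-1) ≡ 1 (mod p)
p = 13 is prime, gcd(12,13) = 1
Reduce exponent: 581 mod 12 = 5
So 12^581 ≡ 12^5 (mod 13)
12^5 mod 13 = 12

12^581 ≡ 12 (mod 13)


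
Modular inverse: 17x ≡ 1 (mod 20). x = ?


Use the extended Euclidean algorithm to write 1 = 17·s + 20·t; then s mod 20 is the inverse.
Euclidean algorithm:
  17 = 0·20 + 17
  20 = 1·17 + 3
  17 = 5·3 + 2
  3 = 1·2 + 1
  2 = 2·1 + 0
gcd(17,20) = 1
Back-substitution gives: 17·(-7) + 20·(6) = 1
So 17⁻¹ ≡ -7 ≡ 13 (mod 20)
Check: 17 × 13 = 221 ≡ 1 (mod 20) ✓

17⁻¹ ≡ 13 (mod 20)


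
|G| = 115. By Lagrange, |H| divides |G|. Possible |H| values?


Lagrange's theorem: |H| divides |G|
|G| = 115
Divisors of 115: 1, 5, 23, 115

Possible subgroup orders: {1, 5, 23, 115}


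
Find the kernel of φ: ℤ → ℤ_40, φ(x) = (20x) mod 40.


Kernel = preimage of identity
ker(φ) = {x ∈ ℤ : 20x ≡ 0 (mod 40)}. gcd(20,40) = 20, so 20x ≡ 0 (mod 40) ⟺ x ≡ 0 (mod 40/20 = 2). Hence ker(φ) = 2ℤ

ker(φ) = 2ℤ


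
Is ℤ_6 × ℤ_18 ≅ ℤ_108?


Comparing ℤ_6 × ℤ_18 and ℤ_108:
gcd(6,18) = 6 ≠ 1. Max element order in ℤ_6×ℤ_18 is lcm(6,18) = 18 < 108, so it has no element of order 108

No, ℤ_6 × ℤ_18 ≇ ℤ_108


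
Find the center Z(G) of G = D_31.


Z(G) = {g ∈ G | gx = xg for all x ∈ G}
For odd n, Z(D_n) = {e}: no nontrivial rotation commutes with all reflections

Z(D_31) = {e}


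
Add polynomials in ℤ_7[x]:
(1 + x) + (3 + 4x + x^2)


Add coefficients mod 7:
x^0: 1 + 3 = 4 (mod 7)
x^1: 1 + 4 = 5 (mod 7)
x^2: 0 + 1 = 1 (mod 7)
Result: 4 + 5x + x^2

f + g = 4 + 5x + x^2


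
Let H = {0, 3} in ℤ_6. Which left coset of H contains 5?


5 + H = {5 + h (mod 6) : h ∈ H}
5+0=5, 5+3=2
5 + H = {2, 5} = 2 + H

5 + H = {2, 5}


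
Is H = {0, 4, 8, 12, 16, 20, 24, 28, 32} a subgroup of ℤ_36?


Subgroup test for H = {0, 4, 8, 12, 16, 20, 24, 28, 32} in (ℤ_36, +):
(1) 0 ∈ H? Yes
(2) Closure: for all a,b ∈ H, (a+b) mod 36 ∈ H? Yes
(3) Inverses: for all a ∈ H, -a mod 36 ∈ H? Yes

Yes, H is a subgroup of ℤ_36


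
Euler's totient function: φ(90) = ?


Factor n: 90 = 2 × 3^2 × 5
φ(n) = n · ∏(1 - 1/p) over distinct primes p | n
φ(90) = 90 · (1 - 1/2) · (1 - 1/3) · (1 - 1/5) = 24

φ(90) = 24


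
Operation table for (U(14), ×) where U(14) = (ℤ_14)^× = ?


Elements: {1, 3, 5, 9, 11, 13}
Operation: multiplication mod 14
Entry (a, b) = (a × b) mod 14

Cayley table:
   |  1 |  3 |  5 |  9 | 11 | 13
 1 |  1 |  3 |  5 |  9 | 11 | 13
 3 |  3 |  9 |  1 | 13 |  5 | 11
 5 |  5 |  1 | 11 |  3 | 13 |  9
 9 |  9 | 13 |  3 | 11 |  1 |  5
11 | 11 |  5 | 13 |  1 |  9 |  3
13 | 13 | 11 |  9 |  5 |  3 |  1


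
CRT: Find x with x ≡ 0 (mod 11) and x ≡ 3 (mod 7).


m₁ = 11, m₂ = 7, gcd = 1, so CRT applies. M = m₁·m₂ = 77
Let M₁ = M/m₁ = 7, M₂ = M/m₂ = 11
Find y₁ ≡ M₁⁻¹ (mod m₁): 7⁻¹ ≡ 8 (mod 11)
Find y₂ ≡ M₂⁻¹ (mod m₂): 11⁻¹ ≡ 2 (mod 7)
x = a₁·M₁·y₁ + a₂·M₂·y₂ = 0·7·8 + 3·11·2 = 66
Reduce mod 77: x ≡ 66
Check: 66 mod 11 = 0 ✓, 66 mod 7 = 3 ✓

x ≡ 66 (mod 77)


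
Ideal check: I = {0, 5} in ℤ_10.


Check ideal conditions for I = {0, 5} in ℤ_10:
(1) I is an additive subgroup? Yes
(2) For r ∈ ℤ_10 and a ∈ I: r·a ∈ I? Yes

Yes, I is an ideal of ℤ_10


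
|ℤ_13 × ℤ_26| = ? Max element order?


|ℤ_13 × ℤ_26| = 13 × 26 = 338
Max element order = lcm(13,26) = 26
Cyclic? No (gcd=13)

|ℤ_13×ℤ_26| = 338, max element order = 26


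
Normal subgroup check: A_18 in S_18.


H = A_18 in S_18
A_18 has index 2 in S_18, and every subgroup of index 2 is normal

Yes, normal subgroup


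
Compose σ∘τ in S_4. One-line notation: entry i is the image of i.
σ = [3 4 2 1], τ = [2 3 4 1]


σ∘τ: apply τ first, then σ
1 →τ 2 →σ 4
2 →τ 3 →σ 2
3 →τ 4 →σ 1
4 →τ 1 →σ 3

σ∘τ = [4 2 1 3]


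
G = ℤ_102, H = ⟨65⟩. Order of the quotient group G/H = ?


|⟨65⟩| = n / gcd(65, 102) = 102 / 1 = 102
H is normal (ℤ_102 is abelian).
|G/H| = |G| / |H| = 102 / 102 = 1

|G/H| = 1


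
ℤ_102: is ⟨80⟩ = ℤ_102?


g generates ℤ_n iff gcd(g, n) = 1
gcd(80, 102) = 2
Since gcd = 2 ≠ 1, ⟨80⟩ has order 51 < 102, so 80 is not a generator.

No, 80 does not generate ℤ_102
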